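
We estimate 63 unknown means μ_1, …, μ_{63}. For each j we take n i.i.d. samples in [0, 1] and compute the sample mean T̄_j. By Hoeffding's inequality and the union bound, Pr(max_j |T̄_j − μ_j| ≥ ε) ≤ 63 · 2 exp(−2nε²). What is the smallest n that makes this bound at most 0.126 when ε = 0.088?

447

Need 2·63·exp(−2nε²) ≤ 0.126, i.e. exp(−2nε²) ≤ 0.126/126.
So 2nε² ≥ ln(126/0.126) = 6.907755.
Hence n ≥ 6.907755/(2·0.088²) = 446.007.
The smallest integer n is 447.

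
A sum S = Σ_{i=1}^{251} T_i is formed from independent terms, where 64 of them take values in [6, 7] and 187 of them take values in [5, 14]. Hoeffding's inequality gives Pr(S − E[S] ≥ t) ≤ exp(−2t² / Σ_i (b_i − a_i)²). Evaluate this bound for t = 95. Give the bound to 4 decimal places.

Σ(b_i − a_i)² = 64·1² + 187·9² = 15211.
Exponent = 2·95² / 15211 = 1.18664.
Bound = exp(−1.18664) = 0.30524.

0.3052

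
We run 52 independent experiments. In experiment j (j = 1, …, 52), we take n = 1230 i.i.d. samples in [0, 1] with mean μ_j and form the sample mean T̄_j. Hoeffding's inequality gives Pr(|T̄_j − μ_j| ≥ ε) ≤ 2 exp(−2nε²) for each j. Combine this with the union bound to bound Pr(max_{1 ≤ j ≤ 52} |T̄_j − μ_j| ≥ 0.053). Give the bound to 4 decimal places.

0.1038

Per-experiment Hoeffding bound: 2·exp(−2·1230·0.053²) = 2·exp(−6.91014) = 0.0019952.
Union bound over 52 events: 52·0.0019952 = 0.10375.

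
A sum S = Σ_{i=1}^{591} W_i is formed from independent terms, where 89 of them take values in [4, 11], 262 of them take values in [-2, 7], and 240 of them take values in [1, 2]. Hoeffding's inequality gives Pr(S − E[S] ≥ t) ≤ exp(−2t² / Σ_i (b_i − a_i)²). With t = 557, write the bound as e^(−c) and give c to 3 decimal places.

24.029

Σ(b_i − a_i)² = 89·7² + 262·9² + 240·1² = 25823.
c = 2t² / 25823 = 2·557² / 25823 = 24.0289.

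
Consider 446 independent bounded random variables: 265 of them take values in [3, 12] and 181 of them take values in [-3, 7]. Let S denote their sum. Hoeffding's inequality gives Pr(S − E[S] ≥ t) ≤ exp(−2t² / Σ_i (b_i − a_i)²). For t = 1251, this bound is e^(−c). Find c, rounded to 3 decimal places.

79.110

Σ(b_i − a_i)² = 265·9² + 181·10² = 39565.
c = 2t² / 39565 = 2·1251² / 39565 = 79.1104.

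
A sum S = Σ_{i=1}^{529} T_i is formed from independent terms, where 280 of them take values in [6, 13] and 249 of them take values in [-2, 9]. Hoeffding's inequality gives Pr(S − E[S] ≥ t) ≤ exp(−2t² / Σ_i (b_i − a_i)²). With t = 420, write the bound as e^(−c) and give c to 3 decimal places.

Σ(b_i − a_i)² = 280·7² + 249·11² = 43849.
c = 2t² / 43849 = 2·420² / 43849 = 8.0458.

8.046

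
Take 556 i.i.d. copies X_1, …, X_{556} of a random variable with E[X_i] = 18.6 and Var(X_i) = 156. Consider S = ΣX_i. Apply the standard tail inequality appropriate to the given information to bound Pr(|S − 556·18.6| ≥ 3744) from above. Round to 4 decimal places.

0.0062

With mean and variance of each term known, Chebyshev's inequality bounds the deviation of the sum (or sample mean).
Var(S) = n·Var(X_i) = 556·156 = 86736.
Chebyshev: Pr(|S − 556·18.6| ≥ 3744) ≤ Var(S)/3744² = 86736/14017536 = 0.0062.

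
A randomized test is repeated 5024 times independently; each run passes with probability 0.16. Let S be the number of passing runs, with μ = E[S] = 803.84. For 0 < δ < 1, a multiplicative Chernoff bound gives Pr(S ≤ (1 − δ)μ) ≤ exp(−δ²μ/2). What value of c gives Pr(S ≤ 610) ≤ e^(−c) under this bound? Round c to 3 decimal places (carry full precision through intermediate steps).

Write 610 = (1 − δ)μ, so δ = 1 − 610/803.84 = 0.2411425…
Then the exponent is δ²μ/2 = (μ − 610)²/(2μ) = 23.371533.

23.372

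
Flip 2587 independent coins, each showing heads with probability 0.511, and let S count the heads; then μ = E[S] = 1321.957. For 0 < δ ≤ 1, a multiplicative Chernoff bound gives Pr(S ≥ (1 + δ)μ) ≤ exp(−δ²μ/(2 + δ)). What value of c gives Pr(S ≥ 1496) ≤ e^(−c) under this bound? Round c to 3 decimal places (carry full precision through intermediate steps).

10.749

Write 1496 = (1 + δ)μ, so δ = 1496/1321.957 − 1 = 0.1316556…
Then the exponent is δ²μ/(2 + δ) = (1496 − μ)² / (μ·(2 + δ)) = 10.749265.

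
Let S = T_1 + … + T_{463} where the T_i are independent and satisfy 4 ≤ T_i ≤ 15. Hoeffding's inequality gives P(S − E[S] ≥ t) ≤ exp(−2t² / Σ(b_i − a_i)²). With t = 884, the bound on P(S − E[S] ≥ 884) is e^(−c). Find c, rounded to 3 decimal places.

Σ(b_i − a_i)² = 463·(11)² = 56023.
c = 2t²/56023 = 2·884²/56023 = 27.8977.

27.898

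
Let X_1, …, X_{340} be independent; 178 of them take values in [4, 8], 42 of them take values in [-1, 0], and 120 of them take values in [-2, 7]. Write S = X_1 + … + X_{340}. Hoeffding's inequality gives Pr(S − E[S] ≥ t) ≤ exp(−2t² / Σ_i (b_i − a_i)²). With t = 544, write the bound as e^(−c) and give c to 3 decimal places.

46.937

Σ(b_i − a_i)² = 178·4² + 42·1² + 120·9² = 12610.
c = 2t² / 12610 = 2·544² / 12610 = 46.9367.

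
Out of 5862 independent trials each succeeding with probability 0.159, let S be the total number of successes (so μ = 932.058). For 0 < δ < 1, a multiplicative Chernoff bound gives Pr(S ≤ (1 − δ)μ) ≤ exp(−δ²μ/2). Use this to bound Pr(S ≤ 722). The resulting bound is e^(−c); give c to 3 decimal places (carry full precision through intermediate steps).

Write 722 = (1 − δ)μ, so δ = 1 − 722/932.058 = 0.2253701…
Then the exponent is δ²μ/2 = (μ − 722)²/(2μ) = 23.670396.

23.670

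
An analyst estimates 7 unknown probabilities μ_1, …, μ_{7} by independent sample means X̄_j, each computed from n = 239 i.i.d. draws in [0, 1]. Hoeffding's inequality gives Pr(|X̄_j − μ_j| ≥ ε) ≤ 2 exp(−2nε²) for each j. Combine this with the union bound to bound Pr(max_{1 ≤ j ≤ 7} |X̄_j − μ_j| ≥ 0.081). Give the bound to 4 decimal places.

0.6083

Per-experiment Hoeffding bound: 2·exp(−2·239·0.081²) = 2·exp(−3.13616) = 0.086899.
Union bound over 7 events: 7·0.086899 = 0.60829.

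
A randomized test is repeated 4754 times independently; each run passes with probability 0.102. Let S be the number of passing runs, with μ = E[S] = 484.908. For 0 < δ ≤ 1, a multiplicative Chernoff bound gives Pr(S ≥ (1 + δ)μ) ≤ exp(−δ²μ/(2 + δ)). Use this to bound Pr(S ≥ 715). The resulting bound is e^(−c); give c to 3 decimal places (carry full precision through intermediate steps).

Write 715 = (1 + δ)μ, so δ = 715/484.908 − 1 = 0.4745065…
Then the exponent is δ²μ/(2 + δ) = (715 − μ)² / (μ·(2 + δ)) = 44.121990.

44.122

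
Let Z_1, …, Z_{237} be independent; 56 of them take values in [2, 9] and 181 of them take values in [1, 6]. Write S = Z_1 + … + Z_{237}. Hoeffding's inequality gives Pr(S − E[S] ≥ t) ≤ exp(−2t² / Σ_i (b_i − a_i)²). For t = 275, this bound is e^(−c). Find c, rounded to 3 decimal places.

20.808

Σ(b_i − a_i)² = 56·7² + 181·5² = 7269.
c = 2t² / 7269 = 2·275² / 7269 = 20.8075.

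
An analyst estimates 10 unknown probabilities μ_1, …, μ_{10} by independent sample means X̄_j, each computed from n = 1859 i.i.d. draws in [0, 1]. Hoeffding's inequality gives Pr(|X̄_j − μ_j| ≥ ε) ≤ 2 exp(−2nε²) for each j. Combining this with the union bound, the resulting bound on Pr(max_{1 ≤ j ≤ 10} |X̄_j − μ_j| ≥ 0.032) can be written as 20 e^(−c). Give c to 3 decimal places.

3.807

Union bound over the 10 events: Pr(max_{1 ≤ j ≤ 10} |X̄_j − μ_j| ≥ 0.032) ≤ 10·2·exp(−2nε²) = 20 exp(−2·1859·0.032²).
So c = 2·1859·0.032² = 3.8072.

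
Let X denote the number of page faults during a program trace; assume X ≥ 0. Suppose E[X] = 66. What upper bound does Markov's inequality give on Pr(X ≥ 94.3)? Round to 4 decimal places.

Markov's inequality: for a non-negative random variable, Pr(X ≥ a) ≤ E[X]/a.
Here E[X] = 66 and a = 94.3, so the bound is 66/94.3 = 0.6999.

0.6999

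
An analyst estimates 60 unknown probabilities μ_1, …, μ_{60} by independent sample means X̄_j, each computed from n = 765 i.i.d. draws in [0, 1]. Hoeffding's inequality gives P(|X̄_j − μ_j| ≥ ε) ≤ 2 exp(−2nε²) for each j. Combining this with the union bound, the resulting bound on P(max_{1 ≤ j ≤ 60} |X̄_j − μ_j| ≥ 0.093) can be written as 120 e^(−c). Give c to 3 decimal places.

13.233

Union bound over the 60 events: P(max_{1 ≤ j ≤ 60} |X̄_j − μ_j| ≥ 0.093) ≤ 60·2·exp(−2nε²) = 120 exp(−2·765·0.093²).
So c = 2·765·0.093² = 13.2330.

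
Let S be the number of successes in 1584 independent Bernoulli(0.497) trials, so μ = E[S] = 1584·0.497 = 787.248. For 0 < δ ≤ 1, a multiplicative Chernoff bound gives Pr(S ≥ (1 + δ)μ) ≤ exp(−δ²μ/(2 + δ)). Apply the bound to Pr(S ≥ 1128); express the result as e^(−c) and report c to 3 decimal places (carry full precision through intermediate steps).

60.625

Write 1128 = (1 + δ)μ, so δ = 1128/787.248 − 1 = 0.4328395…
Then the exponent is δ²μ/(2 + δ) = (1128 − μ)² / (μ·(2 + δ)) = 60.625008.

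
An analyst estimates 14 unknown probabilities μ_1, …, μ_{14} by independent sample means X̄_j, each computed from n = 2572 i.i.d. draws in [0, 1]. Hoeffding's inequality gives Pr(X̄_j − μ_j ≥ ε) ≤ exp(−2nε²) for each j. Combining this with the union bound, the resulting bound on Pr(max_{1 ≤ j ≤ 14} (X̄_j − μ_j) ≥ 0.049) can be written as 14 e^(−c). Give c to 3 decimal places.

12.351

Union bound over the 14 events: Pr(max_{1 ≤ j ≤ 14} (X̄_j − μ_j) ≥ 0.049) ≤ 14·exp(−2nε²) = 14 exp(−2·2572·0.049²).
So c = 2·2572·0.049² = 12.3507.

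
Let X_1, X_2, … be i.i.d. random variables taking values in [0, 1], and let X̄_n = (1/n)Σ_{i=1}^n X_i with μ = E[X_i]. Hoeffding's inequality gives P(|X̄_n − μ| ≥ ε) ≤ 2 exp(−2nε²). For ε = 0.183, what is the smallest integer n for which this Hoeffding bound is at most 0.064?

52

Require 2·exp(−2nε²) ≤ 0.064, i.e. 2nε² ≥ ln(2/0.064) = 3.442019.
So n ≥ 3.442019 / (2·0.183²) = 51.390.
The smallest integer n is 52.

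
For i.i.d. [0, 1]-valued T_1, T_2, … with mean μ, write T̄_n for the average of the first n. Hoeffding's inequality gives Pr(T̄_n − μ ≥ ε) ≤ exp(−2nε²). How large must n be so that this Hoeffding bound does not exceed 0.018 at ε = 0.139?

Require exp(−2nε²) ≤ 0.018, i.e. 2nε² ≥ ln(1/0.018) = 4.017384.
So n ≥ 4.017384 / (2·0.139²) = 103.964.
The smallest integer n is 104.

104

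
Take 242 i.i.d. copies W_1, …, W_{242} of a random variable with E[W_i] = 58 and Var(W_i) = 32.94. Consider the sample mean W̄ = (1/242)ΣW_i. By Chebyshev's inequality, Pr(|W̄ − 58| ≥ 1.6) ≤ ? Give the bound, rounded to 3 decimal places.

Var(W̄) = Var(W_i)/n = 32.94/242 = 0.13612.
Chebyshev: Pr(|W̄ − 58| ≥ 1.6) ≤ Var(W̄)/(1.6)² = 32.94/(242·1.6²) = 0.0532.

0.053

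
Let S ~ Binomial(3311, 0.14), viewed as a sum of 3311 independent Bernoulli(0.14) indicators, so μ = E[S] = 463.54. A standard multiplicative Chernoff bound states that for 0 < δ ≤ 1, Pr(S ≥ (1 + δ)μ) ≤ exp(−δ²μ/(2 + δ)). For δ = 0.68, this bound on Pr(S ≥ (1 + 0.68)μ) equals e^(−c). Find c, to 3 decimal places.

79.978

c = δ²μ/(2 + δ) = 0.68²·463.54/(2 + 0.68) = 79.9779.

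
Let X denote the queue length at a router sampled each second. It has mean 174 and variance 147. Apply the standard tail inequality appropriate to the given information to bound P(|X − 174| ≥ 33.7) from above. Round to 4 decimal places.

Mean and variance are known, so Chebyshev's inequality applies.
Chebyshev: P(|X − μ| ≥ t) ≤ Var(X)/t².
Bound = 147 / 1135.69 = 0.1294.

0.1294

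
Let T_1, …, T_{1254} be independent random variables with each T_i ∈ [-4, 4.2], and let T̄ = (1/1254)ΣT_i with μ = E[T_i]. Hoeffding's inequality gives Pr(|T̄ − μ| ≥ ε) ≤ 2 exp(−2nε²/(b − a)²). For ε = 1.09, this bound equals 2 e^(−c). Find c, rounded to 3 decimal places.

c = 2nε²/(b − a)² = 2·1254·1.09² / 8.2² = 44.3152.

44.315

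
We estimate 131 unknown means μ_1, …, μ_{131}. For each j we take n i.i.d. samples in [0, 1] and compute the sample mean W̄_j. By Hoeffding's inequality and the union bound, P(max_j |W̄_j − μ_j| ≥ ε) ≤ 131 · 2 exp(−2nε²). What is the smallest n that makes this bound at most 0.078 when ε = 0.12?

Need 2·131·exp(−2nε²) ≤ 0.078, i.e. exp(−2nε²) ≤ 0.078/262.
So 2nε² ≥ ln(262/0.078) = 8.119391.
Hence n ≥ 8.119391/(2·0.12²) = 281.923.
The smallest integer n is 282.

282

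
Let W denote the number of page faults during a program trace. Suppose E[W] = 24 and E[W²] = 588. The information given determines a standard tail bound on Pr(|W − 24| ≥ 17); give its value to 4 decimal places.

0.0415

The first two moments determine the variance, so Chebyshev's inequality is the sharpest standard bound available.
Var(W) = E[W²] − (E[W])² = 588 − 576 = 12.
Chebyshev's inequality: Pr(|W − μ| ≥ t) ≤ Var(W)/t² = 12/289 = 0.0415.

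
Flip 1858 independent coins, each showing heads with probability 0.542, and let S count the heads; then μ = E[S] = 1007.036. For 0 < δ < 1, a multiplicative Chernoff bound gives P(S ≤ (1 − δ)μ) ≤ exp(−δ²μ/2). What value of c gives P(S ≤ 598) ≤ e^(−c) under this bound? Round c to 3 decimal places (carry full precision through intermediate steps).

83.071

Write 598 = (1 − δ)μ, so δ = 1 − 598/1007.036 = 0.4061781…
Then the exponent is δ²μ/2 = (μ − 598)²/(2μ) = 83.070739.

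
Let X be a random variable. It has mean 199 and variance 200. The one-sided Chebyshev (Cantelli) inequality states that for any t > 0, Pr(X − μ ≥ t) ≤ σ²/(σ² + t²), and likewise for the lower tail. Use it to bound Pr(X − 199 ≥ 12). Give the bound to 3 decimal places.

Here σ² = 200 and t = 12, so σ² + t² = 344.
Cantelli's bound: 200/344 = 0.5814.

0.581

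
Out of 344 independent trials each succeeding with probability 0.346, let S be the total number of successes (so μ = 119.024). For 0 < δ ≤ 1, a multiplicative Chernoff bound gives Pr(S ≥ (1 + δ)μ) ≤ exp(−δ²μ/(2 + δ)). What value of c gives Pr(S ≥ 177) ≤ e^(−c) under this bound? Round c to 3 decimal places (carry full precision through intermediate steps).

11.355

Write 177 = (1 + δ)μ, so δ = 177/119.024 − 1 = 0.487095…
Then the exponent is δ²μ/(2 + δ) = (177 − μ)² / (μ·(2 + δ)) = 11.354541.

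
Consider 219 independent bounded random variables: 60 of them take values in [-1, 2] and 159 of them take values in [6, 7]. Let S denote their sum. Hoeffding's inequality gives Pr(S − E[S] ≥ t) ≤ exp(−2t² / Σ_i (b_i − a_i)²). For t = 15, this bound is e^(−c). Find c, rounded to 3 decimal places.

Σ(b_i − a_i)² = 60·3² + 159·1² = 699.
c = 2t² / 699 = 2·15² / 699 = 0.6438.

0.644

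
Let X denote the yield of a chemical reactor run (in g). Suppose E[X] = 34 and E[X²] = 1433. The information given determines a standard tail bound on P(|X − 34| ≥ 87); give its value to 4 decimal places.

The first two moments determine the variance, so Chebyshev's inequality is the sharpest standard bound available.
Var(X) = E[X²] − (E[X])² = 1433 − 1156 = 277.
Chebyshev's inequality: P(|X − μ| ≥ t) ≤ Var(X)/t² = 277/7569 = 0.0366.

0.0366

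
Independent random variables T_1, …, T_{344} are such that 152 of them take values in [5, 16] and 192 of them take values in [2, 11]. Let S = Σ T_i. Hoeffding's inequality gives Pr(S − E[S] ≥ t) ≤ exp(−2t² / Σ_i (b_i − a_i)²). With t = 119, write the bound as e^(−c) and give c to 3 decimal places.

Σ(b_i − a_i)² = 152·11² + 192·9² = 33944.
c = 2t² / 33944 = 2·119² / 33944 = 0.8344.

0.834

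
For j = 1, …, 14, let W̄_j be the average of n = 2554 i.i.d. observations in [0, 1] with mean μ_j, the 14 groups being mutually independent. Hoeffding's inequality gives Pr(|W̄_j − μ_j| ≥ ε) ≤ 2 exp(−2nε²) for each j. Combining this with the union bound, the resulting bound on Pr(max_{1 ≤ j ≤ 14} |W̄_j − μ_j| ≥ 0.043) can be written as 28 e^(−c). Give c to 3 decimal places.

Union bound over the 14 events: Pr(max_{1 ≤ j ≤ 14} |W̄_j − μ_j| ≥ 0.043) ≤ 14·2·exp(−2nε²) = 28 exp(−2·2554·0.043²).
So c = 2·2554·0.043² = 9.4447.

9.445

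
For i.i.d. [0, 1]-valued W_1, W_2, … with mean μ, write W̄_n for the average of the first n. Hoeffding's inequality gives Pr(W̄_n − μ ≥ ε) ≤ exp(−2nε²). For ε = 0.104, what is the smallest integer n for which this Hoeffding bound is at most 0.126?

96

Require exp(−2nε²) ≤ 0.126, i.e. 2nε² ≥ ln(1/0.126) = 2.071473.
So n ≥ 2.071473 / (2·0.104²) = 95.760.
The smallest integer n is 96.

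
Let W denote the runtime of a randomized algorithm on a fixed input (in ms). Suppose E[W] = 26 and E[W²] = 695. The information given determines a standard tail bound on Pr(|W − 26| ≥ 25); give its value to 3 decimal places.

The first two moments determine the variance, so Chebyshev's inequality is the sharpest standard bound available.
Var(W) = E[W²] − (E[W])² = 695 − 676 = 19.
Chebyshev's inequality: Pr(|W − μ| ≥ t) ≤ Var(W)/t² = 19/625 = 0.0304.

0.030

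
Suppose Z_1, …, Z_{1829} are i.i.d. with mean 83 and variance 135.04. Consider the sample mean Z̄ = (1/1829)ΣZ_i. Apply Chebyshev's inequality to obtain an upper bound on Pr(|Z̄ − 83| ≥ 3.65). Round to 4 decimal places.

0.0055

Var(Z̄) = Var(Z_i)/n = 135.04/1829 = 0.073833.
Chebyshev: Pr(|Z̄ − 83| ≥ 3.65) ≤ Var(Z̄)/(3.65)² = 135.04/(1829·3.65²) = 0.0055.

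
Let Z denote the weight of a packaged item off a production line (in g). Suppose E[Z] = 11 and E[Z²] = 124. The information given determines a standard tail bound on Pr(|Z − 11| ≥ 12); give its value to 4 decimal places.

0.0208

The first two moments determine the variance, so Chebyshev's inequality is the sharpest standard bound available.
Var(Z) = E[Z²] − (E[Z])² = 124 − 121 = 3.
Chebyshev's inequality: Pr(|Z − μ| ≥ t) ≤ Var(Z)/t² = 3/144 = 0.0208.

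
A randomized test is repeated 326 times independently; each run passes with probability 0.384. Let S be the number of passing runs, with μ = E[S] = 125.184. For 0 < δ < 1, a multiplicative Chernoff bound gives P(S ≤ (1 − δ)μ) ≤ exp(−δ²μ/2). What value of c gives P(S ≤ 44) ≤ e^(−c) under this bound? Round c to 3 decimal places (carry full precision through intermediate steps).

Write 44 = (1 − δ)μ, so δ = 1 − 44/125.184 = 0.6485174…
Then the exponent is δ²μ/2 = (μ − 44)²/(2μ) = 26.324618.

26.325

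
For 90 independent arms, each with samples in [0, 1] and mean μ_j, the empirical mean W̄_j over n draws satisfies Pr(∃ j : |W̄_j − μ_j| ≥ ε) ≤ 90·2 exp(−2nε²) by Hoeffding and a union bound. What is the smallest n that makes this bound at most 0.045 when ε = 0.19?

Need 2·90·exp(−2nε²) ≤ 0.045, i.e. exp(−2nε²) ≤ 0.045/180.
So 2nε² ≥ ln(180/0.045) = 8.294050.
Hence n ≥ 8.294050/(2·0.19²) = 114.876.
The smallest integer n is 115.

115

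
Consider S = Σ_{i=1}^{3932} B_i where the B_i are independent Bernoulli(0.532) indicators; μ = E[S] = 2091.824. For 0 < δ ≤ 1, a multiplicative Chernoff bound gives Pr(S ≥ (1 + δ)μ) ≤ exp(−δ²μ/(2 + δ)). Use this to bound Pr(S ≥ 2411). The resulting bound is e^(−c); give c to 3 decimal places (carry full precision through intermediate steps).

22.624

Write 2411 = (1 + δ)μ, so δ = 2411/2091.824 − 1 = 0.1525826…
Then the exponent is δ²μ/(2 + δ) = (2411 − μ)² / (μ·(2 + δ)) = 22.624317.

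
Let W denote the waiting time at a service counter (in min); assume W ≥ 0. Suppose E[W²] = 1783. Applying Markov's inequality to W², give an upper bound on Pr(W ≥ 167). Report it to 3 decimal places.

Since W ≥ 0, the event {W ≥ 167} is the same as {W² ≥ 27889}.
Markov's inequality applied to W² gives Pr(W² ≥ 27889) ≤ E[W²]/27889 = 1783/27889 = 0.0639.

0.064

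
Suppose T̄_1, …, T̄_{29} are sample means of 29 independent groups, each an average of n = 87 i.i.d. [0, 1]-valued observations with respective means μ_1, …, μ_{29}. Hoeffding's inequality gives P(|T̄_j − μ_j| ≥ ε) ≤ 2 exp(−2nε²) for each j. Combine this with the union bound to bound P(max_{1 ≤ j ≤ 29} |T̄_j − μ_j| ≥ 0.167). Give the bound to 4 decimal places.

Per-experiment Hoeffding bound: 2·exp(−2·87·0.167²) = 2·exp(−4.85269) = 0.015615.
Union bound over 29 events: 29·0.015615 = 0.45283.

0.4528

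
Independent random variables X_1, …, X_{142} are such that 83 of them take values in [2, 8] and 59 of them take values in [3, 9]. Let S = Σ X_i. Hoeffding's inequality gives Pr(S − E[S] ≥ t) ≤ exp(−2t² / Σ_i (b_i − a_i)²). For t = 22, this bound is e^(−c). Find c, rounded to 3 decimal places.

0.189

Σ(b_i − a_i)² = 83·6² + 59·6² = 5112.
c = 2t² / 5112 = 2·22² / 5112 = 0.1894.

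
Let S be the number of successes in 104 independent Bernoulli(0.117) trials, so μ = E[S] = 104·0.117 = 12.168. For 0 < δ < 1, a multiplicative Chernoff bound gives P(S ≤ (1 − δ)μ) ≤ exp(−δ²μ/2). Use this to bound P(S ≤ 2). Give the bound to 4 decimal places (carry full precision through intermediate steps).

0.0143

Write 2 = (1 − δ)μ, so δ = 1 − 2/12.168 = 0.8356345…
Then the exponent is δ²μ/2 = (μ − 2)²/(2μ) = 4.248366.
Bound = exp(−4.248366) = 0.01429.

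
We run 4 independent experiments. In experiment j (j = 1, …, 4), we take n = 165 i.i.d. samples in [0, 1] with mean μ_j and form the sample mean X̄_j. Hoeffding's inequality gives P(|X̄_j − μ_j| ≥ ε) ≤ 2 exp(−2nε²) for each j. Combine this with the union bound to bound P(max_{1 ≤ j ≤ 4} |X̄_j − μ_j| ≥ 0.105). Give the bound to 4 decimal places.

Per-experiment Hoeffding bound: 2·exp(−2·165·0.105²) = 2·exp(−3.63825) = 0.052597.
Union bound over 4 events: 4·0.052597 = 0.21039.

0.2104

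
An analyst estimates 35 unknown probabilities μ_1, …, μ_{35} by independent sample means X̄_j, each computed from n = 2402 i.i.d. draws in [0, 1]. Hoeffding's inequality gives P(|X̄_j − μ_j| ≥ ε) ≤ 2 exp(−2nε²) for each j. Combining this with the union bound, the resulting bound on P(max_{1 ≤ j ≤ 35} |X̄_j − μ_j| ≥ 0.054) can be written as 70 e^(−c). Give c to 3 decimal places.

14.008

Union bound over the 35 events: P(max_{1 ≤ j ≤ 35} |X̄_j − μ_j| ≥ 0.054) ≤ 35·2·exp(−2nε²) = 70 exp(−2·2402·0.054²).
So c = 2·2402·0.054² = 14.0085.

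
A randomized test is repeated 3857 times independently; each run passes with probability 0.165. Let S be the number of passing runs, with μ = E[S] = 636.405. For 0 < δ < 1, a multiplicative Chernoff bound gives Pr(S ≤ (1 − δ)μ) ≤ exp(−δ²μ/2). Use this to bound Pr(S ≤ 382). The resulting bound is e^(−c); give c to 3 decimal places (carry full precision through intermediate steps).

50.850

Write 382 = (1 − δ)μ, so δ = 1 − 382/636.405 = 0.3997533…
Then the exponent is δ²μ/2 = (μ − 382)²/(2μ) = 50.849619.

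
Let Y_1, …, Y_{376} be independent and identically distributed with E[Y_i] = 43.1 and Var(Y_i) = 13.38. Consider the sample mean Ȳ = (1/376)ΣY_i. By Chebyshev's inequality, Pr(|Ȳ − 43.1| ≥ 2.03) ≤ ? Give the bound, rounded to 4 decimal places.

0.0086

Var(Ȳ) = Var(Y_i)/n = 13.38/376 = 0.035585.
Chebyshev: Pr(|Ȳ − 43.1| ≥ 2.03) ≤ Var(Ȳ)/(2.03)² = 13.38/(376·2.03²) = 0.0086.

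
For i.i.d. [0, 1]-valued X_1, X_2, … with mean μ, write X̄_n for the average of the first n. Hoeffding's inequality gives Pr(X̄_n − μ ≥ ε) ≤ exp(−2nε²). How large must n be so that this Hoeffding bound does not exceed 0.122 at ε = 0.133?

Require exp(−2nε²) ≤ 0.122, i.e. 2nε² ≥ ln(1/0.122) = 2.103734.
So n ≥ 2.103734 / (2·0.133²) = 59.464.
The smallest integer n is 60.

60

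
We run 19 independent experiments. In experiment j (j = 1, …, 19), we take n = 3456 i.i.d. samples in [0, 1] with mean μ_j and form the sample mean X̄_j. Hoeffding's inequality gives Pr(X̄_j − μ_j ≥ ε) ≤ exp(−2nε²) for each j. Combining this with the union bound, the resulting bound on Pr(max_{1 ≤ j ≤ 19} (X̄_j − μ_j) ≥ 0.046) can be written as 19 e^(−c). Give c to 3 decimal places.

Union bound over the 19 events: Pr(max_{1 ≤ j ≤ 19} (X̄_j − μ_j) ≥ 0.046) ≤ 19·exp(−2nε²) = 19 exp(−2·3456·0.046²).
So c = 2·3456·0.046² = 14.6258.

14.626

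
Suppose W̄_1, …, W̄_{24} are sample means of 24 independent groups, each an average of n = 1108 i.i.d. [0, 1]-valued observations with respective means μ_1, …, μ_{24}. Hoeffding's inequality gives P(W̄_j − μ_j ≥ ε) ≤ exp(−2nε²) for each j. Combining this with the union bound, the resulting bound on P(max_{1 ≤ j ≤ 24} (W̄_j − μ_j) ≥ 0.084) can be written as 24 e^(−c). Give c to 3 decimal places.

Union bound over the 24 events: P(max_{1 ≤ j ≤ 24} (W̄_j − μ_j) ≥ 0.084) ≤ 24·exp(−2nε²) = 24 exp(−2·1108·0.084²).
So c = 2·1108·0.084² = 15.6361.

15.636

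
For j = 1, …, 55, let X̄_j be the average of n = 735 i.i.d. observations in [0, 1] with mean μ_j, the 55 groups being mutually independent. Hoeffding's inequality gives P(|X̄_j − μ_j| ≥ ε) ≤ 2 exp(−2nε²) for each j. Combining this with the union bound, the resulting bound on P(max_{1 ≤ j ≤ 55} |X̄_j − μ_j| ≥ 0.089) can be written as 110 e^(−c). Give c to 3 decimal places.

11.644

Union bound over the 55 events: P(max_{1 ≤ j ≤ 55} |X̄_j − μ_j| ≥ 0.089) ≤ 55·2·exp(−2nε²) = 110 exp(−2·735·0.089²).
So c = 2·735·0.089² = 11.6439.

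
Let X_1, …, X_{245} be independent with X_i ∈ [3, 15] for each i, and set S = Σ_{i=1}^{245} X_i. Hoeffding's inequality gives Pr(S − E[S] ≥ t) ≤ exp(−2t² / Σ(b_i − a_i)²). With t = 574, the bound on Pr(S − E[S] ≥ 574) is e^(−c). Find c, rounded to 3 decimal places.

Σ(b_i − a_i)² = 245·(12)² = 35280.
c = 2t²/35280 = 2·574²/35280 = 18.6778.

18.678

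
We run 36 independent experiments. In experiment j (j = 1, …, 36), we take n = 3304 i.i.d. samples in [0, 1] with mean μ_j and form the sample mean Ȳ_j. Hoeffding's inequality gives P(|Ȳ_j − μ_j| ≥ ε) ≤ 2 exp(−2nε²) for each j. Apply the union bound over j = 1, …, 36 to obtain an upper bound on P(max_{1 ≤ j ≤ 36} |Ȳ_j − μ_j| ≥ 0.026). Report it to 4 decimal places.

0.8267

Per-experiment Hoeffding bound: 2·exp(−2·3304·0.026²) = 2·exp(−4.46701) = 0.022963.
Union bound over 36 events: 36·0.022963 = 0.82668.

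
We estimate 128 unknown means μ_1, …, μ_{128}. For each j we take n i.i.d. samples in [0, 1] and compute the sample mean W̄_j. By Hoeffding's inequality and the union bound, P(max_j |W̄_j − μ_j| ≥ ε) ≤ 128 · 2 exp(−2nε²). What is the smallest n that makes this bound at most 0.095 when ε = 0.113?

Need 2·128·exp(−2nε²) ≤ 0.095, i.e. exp(−2nε²) ≤ 0.095/256.
So 2nε² ≥ ln(256/0.095) = 7.899056.
Hence n ≥ 7.899056/(2·0.113²) = 309.306.
The smallest integer n is 310.

310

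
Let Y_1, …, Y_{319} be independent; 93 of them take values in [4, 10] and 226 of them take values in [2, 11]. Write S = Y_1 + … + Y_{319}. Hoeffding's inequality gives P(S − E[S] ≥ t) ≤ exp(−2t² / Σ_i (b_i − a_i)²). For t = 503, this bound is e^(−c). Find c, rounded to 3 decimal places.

23.368

Σ(b_i − a_i)² = 93·6² + 226·9² = 21654.
c = 2t² / 21654 = 2·503² / 21654 = 23.3683.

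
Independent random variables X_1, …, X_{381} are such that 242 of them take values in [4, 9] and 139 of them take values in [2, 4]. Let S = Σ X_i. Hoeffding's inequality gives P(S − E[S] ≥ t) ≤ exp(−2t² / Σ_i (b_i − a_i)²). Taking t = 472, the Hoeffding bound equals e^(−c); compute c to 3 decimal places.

Σ(b_i − a_i)² = 242·5² + 139·2² = 6606.
c = 2t² / 6606 = 2·472² / 6606 = 67.4490.

67.449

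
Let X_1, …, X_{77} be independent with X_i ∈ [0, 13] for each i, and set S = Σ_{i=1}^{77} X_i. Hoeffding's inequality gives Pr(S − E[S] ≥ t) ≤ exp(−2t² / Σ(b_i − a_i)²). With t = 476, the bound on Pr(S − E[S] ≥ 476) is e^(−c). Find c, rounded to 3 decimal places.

Σ(b_i − a_i)² = 77·(13)² = 13013.
c = 2t²/13013 = 2·476²/13013 = 34.8230.

34.823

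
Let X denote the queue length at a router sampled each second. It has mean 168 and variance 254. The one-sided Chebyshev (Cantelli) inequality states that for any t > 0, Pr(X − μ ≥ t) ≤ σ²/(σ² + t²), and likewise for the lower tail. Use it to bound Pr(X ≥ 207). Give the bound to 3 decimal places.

Here σ² = 254 and t = 39, so σ² + t² = 1775.
Cantelli's bound: 254/1775 = 0.1431.

0.143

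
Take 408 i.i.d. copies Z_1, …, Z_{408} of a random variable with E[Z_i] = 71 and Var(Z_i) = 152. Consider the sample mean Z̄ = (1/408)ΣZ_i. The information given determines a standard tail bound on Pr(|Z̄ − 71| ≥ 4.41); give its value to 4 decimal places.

With mean and variance of each term known, Chebyshev's inequality bounds the deviation of the sum (or sample mean).
Var(Z̄) = Var(Z_i)/n = 152/408 = 0.37255.
Chebyshev: Pr(|Z̄ − 71| ≥ 4.41) ≤ Var(Z̄)/(4.41)² = 152/(408·4.41²) = 0.0192.

0.0192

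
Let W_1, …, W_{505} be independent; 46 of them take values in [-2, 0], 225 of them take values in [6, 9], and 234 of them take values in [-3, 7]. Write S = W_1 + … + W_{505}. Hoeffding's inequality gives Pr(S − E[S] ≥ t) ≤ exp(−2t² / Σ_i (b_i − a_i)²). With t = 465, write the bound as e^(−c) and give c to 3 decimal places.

16.887

Σ(b_i − a_i)² = 46·2² + 225·3² + 234·10² = 25609.
c = 2t² / 25609 = 2·465² / 25609 = 16.8866.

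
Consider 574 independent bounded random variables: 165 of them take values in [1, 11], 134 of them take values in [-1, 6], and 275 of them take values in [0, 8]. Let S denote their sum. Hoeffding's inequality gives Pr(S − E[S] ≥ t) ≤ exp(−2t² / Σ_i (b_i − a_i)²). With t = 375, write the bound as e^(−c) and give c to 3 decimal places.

6.916

Σ(b_i − a_i)² = 165·10² + 134·7² + 275·8² = 40666.
c = 2t² / 40666 = 2·375² / 40666 = 6.9161.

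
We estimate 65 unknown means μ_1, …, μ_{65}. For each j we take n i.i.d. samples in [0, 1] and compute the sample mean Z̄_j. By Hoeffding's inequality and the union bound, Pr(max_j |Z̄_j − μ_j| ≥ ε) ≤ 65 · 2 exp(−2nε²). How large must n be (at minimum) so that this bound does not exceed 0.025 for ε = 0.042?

Need 2·65·exp(−2nε²) ≤ 0.025, i.e. exp(−2nε²) ≤ 0.025/130.
So 2nε² ≥ ln(130/0.025) = 8.556414.
Hence n ≥ 8.556414/(2·0.042²) = 2425.287.
The smallest integer n is 2426.

2426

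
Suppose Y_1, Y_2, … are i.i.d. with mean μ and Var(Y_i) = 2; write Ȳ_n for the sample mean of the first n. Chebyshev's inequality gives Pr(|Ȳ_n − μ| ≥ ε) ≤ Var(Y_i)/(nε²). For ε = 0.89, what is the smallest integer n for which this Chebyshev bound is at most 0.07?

Require 2/(n·0.89²) ≤ 0.07, i.e. n ≥ 2/(0.07·0.89²) = 36.070.
The smallest integer n is 37.

37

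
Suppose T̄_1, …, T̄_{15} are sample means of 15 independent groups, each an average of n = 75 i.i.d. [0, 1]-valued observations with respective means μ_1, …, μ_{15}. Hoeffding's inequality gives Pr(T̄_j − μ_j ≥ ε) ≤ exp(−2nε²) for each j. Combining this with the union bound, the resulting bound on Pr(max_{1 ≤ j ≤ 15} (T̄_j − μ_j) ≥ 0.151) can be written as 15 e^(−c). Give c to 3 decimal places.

Union bound over the 15 events: Pr(max_{1 ≤ j ≤ 15} (T̄_j − μ_j) ≥ 0.151) ≤ 15·exp(−2nε²) = 15 exp(−2·75·0.151²).
So c = 2·75·0.151² = 3.4202.

3.420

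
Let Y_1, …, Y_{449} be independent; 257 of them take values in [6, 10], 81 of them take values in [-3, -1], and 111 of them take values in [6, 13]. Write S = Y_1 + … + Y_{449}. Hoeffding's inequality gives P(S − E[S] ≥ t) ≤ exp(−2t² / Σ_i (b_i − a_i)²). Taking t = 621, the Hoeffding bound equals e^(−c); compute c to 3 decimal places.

78.105

Σ(b_i − a_i)² = 257·4² + 81·2² + 111·7² = 9875.
c = 2t² / 9875 = 2·621² / 9875 = 78.1045.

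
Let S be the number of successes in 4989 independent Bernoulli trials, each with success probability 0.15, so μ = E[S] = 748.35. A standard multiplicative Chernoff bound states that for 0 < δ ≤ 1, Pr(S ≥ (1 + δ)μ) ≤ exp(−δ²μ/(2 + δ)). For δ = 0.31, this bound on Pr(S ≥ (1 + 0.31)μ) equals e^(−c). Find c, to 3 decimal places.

31.133

c = δ²μ/(2 + δ) = 0.31²·748.35/(2 + 0.31) = 31.1327.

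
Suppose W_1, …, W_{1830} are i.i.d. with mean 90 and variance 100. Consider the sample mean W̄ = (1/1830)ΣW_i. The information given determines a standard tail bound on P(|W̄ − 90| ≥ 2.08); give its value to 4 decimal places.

With mean and variance of each term known, Chebyshev's inequality bounds the deviation of the sum (or sample mean).
Var(W̄) = Var(W_i)/n = 100/1830 = 0.054645.
Chebyshev: P(|W̄ − 90| ≥ 2.08) ≤ Var(W̄)/(2.08)² = 100/(1830·2.08²) = 0.0126.

0.0126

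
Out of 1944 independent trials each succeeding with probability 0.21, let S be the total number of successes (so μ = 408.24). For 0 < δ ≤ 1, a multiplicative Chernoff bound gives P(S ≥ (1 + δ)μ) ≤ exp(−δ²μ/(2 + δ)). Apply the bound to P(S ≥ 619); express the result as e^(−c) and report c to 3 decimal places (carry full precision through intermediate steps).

Write 619 = (1 + δ)μ, so δ = 619/408.24 − 1 = 0.5162649…
Then the exponent is δ²μ/(2 + δ) = (619 − μ)² / (μ·(2 + δ)) = 43.241869.

43.242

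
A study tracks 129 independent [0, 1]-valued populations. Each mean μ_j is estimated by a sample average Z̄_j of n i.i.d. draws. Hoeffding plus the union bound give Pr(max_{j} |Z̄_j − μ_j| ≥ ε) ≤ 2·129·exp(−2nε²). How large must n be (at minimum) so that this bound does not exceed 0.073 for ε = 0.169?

144

Need 2·129·exp(−2nε²) ≤ 0.073, i.e. exp(−2nε²) ≤ 0.073/258.
So 2nε² ≥ ln(258/0.073) = 8.170255.
Hence n ≥ 8.170255/(2·0.169²) = 143.032.
The smallest integer n is 144.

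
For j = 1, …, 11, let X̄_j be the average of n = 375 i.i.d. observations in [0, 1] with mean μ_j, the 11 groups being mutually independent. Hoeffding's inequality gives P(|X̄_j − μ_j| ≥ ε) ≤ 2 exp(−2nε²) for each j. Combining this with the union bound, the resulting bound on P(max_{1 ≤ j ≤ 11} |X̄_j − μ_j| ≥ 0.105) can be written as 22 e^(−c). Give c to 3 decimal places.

8.269

Union bound over the 11 events: P(max_{1 ≤ j ≤ 11} |X̄_j − μ_j| ≥ 0.105) ≤ 11·2·exp(−2nε²) = 22 exp(−2·375·0.105²).
So c = 2·375·0.105² = 8.2688.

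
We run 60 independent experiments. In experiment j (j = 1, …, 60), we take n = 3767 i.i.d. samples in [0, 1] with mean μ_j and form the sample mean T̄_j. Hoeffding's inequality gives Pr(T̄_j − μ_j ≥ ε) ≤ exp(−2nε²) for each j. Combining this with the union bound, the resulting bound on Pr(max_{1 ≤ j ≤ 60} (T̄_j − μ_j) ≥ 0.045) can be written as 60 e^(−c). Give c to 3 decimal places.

Union bound over the 60 events: Pr(max_{1 ≤ j ≤ 60} (T̄_j − μ_j) ≥ 0.045) ≤ 60·exp(−2nε²) = 60 exp(−2·3767·0.045²).
So c = 2·3767·0.045² = 15.2563.

15.256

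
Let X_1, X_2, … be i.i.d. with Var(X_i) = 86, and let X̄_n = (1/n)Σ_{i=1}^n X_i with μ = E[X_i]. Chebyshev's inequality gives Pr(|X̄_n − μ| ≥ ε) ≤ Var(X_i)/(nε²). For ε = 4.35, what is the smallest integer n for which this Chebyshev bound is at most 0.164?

Require 86/(n·4.35²) ≤ 0.164, i.e. n ≥ 86/(0.164·4.35²) = 27.713.
The smallest integer n is 28.

28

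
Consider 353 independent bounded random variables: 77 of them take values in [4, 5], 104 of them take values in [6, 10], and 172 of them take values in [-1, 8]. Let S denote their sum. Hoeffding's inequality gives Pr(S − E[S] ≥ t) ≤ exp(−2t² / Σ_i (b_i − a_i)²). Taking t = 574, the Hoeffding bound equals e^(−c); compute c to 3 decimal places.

Σ(b_i − a_i)² = 77·1² + 104·4² + 172·9² = 15673.
c = 2t² / 15673 = 2·574² / 15673 = 42.0438.

42.044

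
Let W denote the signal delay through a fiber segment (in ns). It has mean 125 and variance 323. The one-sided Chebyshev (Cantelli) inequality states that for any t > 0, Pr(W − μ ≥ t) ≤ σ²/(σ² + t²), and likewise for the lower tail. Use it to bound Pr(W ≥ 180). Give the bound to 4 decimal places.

Here σ² = 323 and t = 55, so σ² + t² = 3348.
Cantelli's bound: 323/3348 = 0.0965.

0.0965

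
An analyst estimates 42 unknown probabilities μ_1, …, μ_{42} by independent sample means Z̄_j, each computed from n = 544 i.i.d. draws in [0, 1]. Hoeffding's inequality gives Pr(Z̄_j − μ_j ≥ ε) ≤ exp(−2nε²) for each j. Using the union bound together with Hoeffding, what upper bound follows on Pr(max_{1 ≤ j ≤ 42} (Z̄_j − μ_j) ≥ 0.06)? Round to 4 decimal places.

Per-experiment Hoeffding bound: exp(−2·544·0.06²) = exp(−3.91680) = 0.019905.
Union bound over 42 events: 42·0.019905 = 0.83600.

0.8360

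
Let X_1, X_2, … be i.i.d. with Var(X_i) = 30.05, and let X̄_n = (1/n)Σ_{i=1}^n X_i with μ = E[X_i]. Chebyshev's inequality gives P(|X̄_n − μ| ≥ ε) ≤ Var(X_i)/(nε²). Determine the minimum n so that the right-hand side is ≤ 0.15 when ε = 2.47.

Require 30.05/(n·2.47²) ≤ 0.15, i.e. n ≥ 30.05/(0.15·2.47²) = 32.837.
The smallest integer n is 33.

33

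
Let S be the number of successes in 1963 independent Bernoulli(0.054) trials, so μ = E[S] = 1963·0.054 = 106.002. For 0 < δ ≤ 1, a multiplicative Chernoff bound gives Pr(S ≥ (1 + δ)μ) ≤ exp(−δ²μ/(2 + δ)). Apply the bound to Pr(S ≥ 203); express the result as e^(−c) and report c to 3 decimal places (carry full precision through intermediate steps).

Write 203 = (1 + δ)μ, so δ = 203/106.002 − 1 = 0.9150582…
Then the exponent is δ²μ/(2 + δ) = (203 − μ)² / (μ·(2 + δ)) = 30.448385.

30.448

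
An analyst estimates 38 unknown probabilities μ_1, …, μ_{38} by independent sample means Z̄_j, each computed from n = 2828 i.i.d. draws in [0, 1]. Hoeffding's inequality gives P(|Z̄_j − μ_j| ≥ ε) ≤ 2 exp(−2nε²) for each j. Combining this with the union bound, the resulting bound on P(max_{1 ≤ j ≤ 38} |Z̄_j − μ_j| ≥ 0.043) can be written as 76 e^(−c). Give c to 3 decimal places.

Union bound over the 38 events: P(max_{1 ≤ j ≤ 38} |Z̄_j − μ_j| ≥ 0.043) ≤ 38·2·exp(−2nε²) = 76 exp(−2·2828·0.043²).
So c = 2·2828·0.043² = 10.4579.

10.458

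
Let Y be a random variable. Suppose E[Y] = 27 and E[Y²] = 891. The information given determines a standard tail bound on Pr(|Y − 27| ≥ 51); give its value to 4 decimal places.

0.0623

The first two moments determine the variance, so Chebyshev's inequality is the sharpest standard bound available.
Var(Y) = E[Y²] − (E[Y])² = 891 − 729 = 162.
Chebyshev's inequality: Pr(|Y − μ| ≥ t) ≤ Var(Y)/t² = 162/2601 = 0.0623.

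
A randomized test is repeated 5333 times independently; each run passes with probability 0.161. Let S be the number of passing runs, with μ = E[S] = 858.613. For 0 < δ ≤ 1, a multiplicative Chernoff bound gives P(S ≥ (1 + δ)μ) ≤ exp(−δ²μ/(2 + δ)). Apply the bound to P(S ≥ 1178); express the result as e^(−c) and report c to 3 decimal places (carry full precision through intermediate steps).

50.087

Write 1178 = (1 + δ)μ, so δ = 1178/858.613 − 1 = 0.3719802…
Then the exponent is δ²μ/(2 + δ) = (1178 − μ)² / (μ·(2 + δ)) = 50.087108.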